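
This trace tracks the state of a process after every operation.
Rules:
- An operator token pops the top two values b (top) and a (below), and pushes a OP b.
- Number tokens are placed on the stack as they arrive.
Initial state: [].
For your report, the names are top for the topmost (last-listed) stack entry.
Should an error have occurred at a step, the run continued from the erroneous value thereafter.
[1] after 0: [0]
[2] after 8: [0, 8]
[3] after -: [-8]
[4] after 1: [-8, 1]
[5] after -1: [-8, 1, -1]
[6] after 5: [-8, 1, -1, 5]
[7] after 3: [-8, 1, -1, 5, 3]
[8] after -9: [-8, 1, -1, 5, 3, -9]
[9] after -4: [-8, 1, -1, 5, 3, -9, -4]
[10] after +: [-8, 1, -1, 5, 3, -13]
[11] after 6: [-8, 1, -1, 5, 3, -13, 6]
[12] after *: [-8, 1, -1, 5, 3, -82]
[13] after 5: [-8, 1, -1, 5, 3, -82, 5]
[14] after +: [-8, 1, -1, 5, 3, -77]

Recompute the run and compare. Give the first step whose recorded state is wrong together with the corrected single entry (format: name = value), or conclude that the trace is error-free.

Recomputing the run from the initial state:
step 1: [0]
step 2: [0, 8]
step 3: [-8]
step 4: [-8, 1]
step 5: [-8, 1, -1]
step 6: [-8, 1, -1, 5]
step 7: [-8, 1, -1, 5, 3]
step 8: [-8, 1, -1, 5, 3, -9]
step 9: [-8, 1, -1, 5, 3, -9, -4]
step 10: [-8, 1, -1, 5, 3, -13]
step 11: [-8, 1, -1, 5, 3, -13, 6]
step 12: [-8, 1, -1, 5, 3, -78]
step 13: [-8, 1, -1, 5, 3, -78, 5]
step 14: [-8, 1, -1, 5, 3, -73]
The first disagreement with the trace is at step 12, where the value should be top = -78.

step 12, top = -78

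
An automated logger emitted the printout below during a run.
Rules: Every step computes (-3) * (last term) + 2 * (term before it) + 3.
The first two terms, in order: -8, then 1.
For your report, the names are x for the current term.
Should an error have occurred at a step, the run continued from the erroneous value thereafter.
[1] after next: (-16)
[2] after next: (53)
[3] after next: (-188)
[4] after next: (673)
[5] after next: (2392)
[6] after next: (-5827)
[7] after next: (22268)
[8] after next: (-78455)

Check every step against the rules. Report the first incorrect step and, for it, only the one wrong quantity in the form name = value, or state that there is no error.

step 5, x = -2392

Step 1: x = -3*(1) + (2)*(-8) + (3) = -16 — in agreement.
Step 2: x = -3*(-16) + (2)*(1) + (3) = 53 — same as recorded.
Step 3: x = -3*(53) + (2)*(-16) + (3) = -188 — confirmed correct.
Step 4: x = -3*(-188) + (2)*(53) + (3) = 673 — consistent with the printout.
Step 5: x = -3*(673) + (2)*(-188) + (3) = -2392 — the entry is off here.
First deviation found at step 5; the corrected entry is x = -2392.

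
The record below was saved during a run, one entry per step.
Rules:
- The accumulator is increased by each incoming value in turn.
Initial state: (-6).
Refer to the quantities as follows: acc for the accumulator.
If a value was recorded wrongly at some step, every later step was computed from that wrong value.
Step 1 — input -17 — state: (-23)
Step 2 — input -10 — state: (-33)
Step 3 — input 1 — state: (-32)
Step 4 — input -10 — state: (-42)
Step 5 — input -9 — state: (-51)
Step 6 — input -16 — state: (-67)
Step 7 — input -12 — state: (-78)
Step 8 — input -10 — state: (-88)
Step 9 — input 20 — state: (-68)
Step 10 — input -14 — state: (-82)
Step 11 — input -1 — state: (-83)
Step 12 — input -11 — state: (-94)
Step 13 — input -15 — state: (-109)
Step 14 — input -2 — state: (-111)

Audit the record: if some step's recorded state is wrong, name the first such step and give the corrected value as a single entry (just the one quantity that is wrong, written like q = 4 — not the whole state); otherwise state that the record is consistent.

Step 1: acc = -6 + -17 = -23 — same as recorded.
Step 2: acc = -23 + -10 = -33 — checks out.
Step 3: acc = -33 + 1 = -32 — agrees with the record.
Step 4: acc = -32 + -10 = -42 — matches.
Step 5: acc = -42 + -9 = -51 — same as recorded.
Step 6: acc = -51 + -16 = -67 — same as recorded.
Step 7: acc = -67 + -12 = -79 — a discrepancy with the record.
The audit stops at step 7: the recorded entry is wrong and should be acc = -79.

step 7, acc = -79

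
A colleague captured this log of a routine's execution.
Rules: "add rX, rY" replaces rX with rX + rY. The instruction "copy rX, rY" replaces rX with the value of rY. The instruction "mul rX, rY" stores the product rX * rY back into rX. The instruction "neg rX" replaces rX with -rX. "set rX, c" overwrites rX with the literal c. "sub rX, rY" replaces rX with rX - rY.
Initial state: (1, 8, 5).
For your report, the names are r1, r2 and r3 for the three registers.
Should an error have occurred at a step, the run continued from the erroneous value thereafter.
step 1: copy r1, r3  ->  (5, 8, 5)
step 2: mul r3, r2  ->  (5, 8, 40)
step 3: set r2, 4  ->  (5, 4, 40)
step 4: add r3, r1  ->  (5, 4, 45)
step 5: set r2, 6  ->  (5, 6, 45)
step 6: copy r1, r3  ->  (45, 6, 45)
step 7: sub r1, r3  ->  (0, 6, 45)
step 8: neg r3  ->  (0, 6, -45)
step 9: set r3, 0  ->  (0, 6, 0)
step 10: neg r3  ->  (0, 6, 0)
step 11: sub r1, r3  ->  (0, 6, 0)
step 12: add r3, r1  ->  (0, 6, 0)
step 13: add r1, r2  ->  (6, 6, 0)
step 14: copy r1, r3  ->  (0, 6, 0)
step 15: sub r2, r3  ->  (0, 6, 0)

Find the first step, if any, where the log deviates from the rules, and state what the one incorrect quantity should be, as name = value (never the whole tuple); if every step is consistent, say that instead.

1. r1 = 5 (exactly as logged)
2. r3 = 5 * 8 = 40 (matches)
3. r2 = 4 (checks out)
4. r3 = 40 + 5 = 45 (exactly as logged)
5. r2 = 6 (consistent with the log)
6. r1 = 45 (same as recorded)
7. r1 = 45 - 45 = 0 (agrees with the log)
8. r3 = -(45) = -45 (exactly as logged)
9. r3 = 0 (in agreement)
10. r3 = -(0) = 0 (agrees with the log)
11. r1 = 0 - 0 = 0 (exactly as logged)
12. r3 = 0 + 0 = 0 (exactly as logged)
13. r1 = 0 + 6 = 6 (in agreement)
14. r1 = 0 (checks out)
15. r2 = 6 - 0 = 6 (agrees with the log)
The recomputation confirms every line.

no error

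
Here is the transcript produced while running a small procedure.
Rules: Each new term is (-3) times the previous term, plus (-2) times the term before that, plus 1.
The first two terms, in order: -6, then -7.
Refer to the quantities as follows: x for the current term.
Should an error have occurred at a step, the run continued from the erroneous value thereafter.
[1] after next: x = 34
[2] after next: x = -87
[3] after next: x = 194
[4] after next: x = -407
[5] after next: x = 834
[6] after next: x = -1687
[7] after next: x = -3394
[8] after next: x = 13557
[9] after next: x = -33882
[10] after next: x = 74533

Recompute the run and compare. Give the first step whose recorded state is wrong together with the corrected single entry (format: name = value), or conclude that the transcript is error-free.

Step 1: x = -3*(-7) + (-2)*(-6) + (1) = 34 — matches.
Step 2: x = -3*(34) + (-2)*(-7) + (1) = -87 — agrees with the transcript.
Step 3: x = -3*(-87) + (-2)*(34) + (1) = 194 — checks out.
Step 4: x = -3*(194) + (-2)*(-87) + (1) = -407 — checks out.
Step 5: x = -3*(-407) + (-2)*(194) + (1) = 834 — same as recorded.
Step 6: x = -3*(834) + (-2)*(-407) + (1) = -1687 — checks out.
Step 7: x = -3*(-1687) + (-2)*(834) + (1) = 3394 — this is not what the transcript shows.
That makes step 7 the first incorrect line — x = 3394 is what it should show.

step 7, x = 3394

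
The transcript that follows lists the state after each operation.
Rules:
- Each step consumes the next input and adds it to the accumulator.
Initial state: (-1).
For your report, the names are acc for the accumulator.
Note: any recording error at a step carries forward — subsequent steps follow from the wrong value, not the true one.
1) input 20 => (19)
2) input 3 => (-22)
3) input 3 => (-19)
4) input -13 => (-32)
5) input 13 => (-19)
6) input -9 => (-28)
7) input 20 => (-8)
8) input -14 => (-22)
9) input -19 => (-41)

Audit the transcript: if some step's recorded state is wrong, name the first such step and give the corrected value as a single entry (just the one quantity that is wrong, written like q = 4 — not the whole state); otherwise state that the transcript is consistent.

step 2, acc = 22

step 1: acc = -1 + 20 = 19 -> agrees with the transcript
step 2: acc = 19 + 3 = 22 -> first mismatch against the transcript
The earliest wrong entry is at step 2: it should read acc = 22.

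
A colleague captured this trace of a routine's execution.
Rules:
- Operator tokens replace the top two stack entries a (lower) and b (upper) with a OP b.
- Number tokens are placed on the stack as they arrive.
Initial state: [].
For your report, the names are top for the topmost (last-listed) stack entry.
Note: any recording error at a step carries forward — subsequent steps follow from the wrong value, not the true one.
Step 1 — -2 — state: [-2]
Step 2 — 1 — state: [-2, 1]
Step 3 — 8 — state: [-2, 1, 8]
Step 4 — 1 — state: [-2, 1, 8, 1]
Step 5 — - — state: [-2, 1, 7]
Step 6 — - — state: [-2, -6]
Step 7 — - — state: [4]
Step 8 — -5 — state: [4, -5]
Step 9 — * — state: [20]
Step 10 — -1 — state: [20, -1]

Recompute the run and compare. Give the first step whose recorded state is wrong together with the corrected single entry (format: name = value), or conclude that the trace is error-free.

step 9, top = -20

Recomputing the run from the initial state:
step 1: [-2]
step 2: [-2, 1]
step 3: [-2, 1, 8]
step 4: [-2, 1, 8, 1]
step 5: [-2, 1, 7]
step 6: [-2, -6]
step 7: [4]
step 8: [4, -5]
step 9: [-20]
step 10: [-20, -1]
The first disagreement with the trace is at step 9, where the value should be top = -20.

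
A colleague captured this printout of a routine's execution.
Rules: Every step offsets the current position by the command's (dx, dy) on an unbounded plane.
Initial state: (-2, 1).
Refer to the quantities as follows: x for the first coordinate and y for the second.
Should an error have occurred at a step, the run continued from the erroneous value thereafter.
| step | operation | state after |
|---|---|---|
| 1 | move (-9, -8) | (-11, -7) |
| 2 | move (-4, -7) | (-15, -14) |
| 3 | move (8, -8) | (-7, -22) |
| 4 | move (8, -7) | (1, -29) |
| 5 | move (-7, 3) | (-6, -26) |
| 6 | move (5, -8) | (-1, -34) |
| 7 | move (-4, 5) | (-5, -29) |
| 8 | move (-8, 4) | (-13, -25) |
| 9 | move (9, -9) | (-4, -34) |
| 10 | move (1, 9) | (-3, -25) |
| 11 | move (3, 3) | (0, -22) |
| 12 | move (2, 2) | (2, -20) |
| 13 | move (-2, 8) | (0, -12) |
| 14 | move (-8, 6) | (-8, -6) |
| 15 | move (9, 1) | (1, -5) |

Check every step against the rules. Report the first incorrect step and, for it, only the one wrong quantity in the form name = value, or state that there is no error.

Recomputing the run from the initial state:
step 1: x = -11, y = -7
step 2: x = -15, y = -14
step 3: x = -7, y = -22
step 4: x = 1, y = -29
step 5: x = -6, y = -26
step 6: x = -1, y = -34
step 7: x = -5, y = -29
step 8: x = -13, y = -25
step 9: x = -4, y = -34
step 10: x = -3, y = -25
step 11: x = 0, y = -22
step 12: x = 2, y = -20
step 13: x = 0, y = -12
step 14: x = -8, y = -6
step 15: x = 1, y = -5
This matches the printout at every step.

no error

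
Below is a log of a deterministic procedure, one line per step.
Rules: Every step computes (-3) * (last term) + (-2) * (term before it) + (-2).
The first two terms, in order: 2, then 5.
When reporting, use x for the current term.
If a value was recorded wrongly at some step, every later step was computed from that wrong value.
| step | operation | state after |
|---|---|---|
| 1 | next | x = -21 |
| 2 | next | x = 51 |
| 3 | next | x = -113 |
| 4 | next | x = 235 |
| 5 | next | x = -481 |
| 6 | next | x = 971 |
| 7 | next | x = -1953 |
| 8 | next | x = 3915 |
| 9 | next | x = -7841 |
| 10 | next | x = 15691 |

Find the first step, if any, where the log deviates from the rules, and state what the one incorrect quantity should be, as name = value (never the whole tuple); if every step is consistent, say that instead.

no error

1. x = -3*(5) + (-2)*(2) + (-2) = -21 (no discrepancy)
2. x = -3*(-21) + (-2)*(5) + (-2) = 51 (same as recorded)
3. x = -3*(51) + (-2)*(-21) + (-2) = -113 (no discrepancy)
4. x = -3*(-113) + (-2)*(51) + (-2) = 235 (verified)
5. x = -3*(235) + (-2)*(-113) + (-2) = -481 (agrees with the log)
6. x = -3*(-481) + (-2)*(235) + (-2) = 971 (matches)
7. x = -3*(971) + (-2)*(-481) + (-2) = -1953 (same as recorded)
8. x = -3*(-1953) + (-2)*(971) + (-2) = 3915 (verified)
9. x = -3*(3915) + (-2)*(-1953) + (-2) = -7841 (verified)
10. x = -3*(-7841) + (-2)*(3915) + (-2) = 15691 (consistent with the log)
The whole run recomputes cleanly — no discrepancies.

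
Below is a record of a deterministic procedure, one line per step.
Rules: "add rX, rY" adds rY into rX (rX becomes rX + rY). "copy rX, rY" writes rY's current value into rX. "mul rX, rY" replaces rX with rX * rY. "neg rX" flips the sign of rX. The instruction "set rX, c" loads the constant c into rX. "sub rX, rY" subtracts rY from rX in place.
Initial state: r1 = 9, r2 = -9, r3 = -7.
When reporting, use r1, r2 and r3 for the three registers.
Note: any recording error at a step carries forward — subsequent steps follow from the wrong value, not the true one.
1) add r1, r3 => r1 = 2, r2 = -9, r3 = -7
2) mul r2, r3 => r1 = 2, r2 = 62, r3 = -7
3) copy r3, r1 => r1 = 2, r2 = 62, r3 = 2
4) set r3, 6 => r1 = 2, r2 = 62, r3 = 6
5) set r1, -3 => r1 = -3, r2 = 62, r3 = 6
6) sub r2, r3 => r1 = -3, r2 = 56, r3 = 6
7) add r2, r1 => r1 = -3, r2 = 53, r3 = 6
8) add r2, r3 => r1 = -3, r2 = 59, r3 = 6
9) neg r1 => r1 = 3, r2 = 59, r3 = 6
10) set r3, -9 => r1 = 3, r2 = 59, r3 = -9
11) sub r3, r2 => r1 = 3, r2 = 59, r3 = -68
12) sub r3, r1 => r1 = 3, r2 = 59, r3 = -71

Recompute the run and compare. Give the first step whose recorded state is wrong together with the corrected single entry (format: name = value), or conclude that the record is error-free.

step 2, r2 = 63

Step 1: r1 = 9 + -7 = 2 — matches.
Step 2: r2 = -9 * -7 = 63 — the record has a different value.
The earliest wrong entry is at step 2: it should read r2 = 63.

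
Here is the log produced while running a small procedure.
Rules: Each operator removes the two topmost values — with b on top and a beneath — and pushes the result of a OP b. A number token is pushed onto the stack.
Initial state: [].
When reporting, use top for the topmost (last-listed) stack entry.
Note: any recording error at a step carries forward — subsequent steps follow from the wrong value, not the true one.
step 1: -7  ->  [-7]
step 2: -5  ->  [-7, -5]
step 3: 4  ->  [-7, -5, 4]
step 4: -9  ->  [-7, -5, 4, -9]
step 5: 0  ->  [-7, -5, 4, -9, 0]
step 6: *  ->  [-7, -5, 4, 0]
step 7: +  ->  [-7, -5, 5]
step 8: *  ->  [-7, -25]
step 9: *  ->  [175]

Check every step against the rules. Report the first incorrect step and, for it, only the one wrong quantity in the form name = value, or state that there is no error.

1. push -7: top = -7 (same as recorded)
2. push -5: top = -5 (verified)
3. push 4: top = 4 (checks out)
4. push -9: top = -9 (checks out)
5. push 0: top = 0 (agrees with the log)
6. -9 * 0 = 0 (verified)
7. 4 + 0 = 4 (not what was recorded)
That makes step 7 the first incorrect line — top = 4 is what it should show.

step 7, top = 4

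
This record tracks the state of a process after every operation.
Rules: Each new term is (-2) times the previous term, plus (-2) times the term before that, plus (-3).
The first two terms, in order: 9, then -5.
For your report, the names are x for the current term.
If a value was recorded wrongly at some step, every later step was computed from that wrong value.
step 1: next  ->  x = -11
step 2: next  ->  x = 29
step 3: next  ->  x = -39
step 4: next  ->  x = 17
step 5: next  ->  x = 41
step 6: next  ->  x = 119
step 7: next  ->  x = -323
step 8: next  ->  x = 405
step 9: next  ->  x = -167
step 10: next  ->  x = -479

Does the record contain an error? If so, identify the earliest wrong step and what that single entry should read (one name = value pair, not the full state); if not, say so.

step 6, x = -119

Recomputing the run from the initial state:
step 1: x = -11
step 2: x = 29
step 3: x = -39
step 4: x = 17
step 5: x = 41
step 6: x = -119
step 7: x = 153
step 8: x = -71
step 9: x = -167
step 10: x = 473
The first disagreement with the record is at step 6, where the value should be x = -119.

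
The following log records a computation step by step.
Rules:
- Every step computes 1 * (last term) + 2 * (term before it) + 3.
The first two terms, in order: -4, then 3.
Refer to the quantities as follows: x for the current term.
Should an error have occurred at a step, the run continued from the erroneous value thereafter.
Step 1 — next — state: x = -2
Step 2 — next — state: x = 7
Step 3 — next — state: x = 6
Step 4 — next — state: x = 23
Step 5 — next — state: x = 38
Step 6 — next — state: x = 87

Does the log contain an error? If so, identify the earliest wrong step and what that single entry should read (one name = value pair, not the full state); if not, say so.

Recomputing the run from the initial state:
step 1: x = -2
step 2: x = 7
step 3: x = 6
step 4: x = 23
step 5: x = 38
step 6: x = 87
This matches the log at every step.

no error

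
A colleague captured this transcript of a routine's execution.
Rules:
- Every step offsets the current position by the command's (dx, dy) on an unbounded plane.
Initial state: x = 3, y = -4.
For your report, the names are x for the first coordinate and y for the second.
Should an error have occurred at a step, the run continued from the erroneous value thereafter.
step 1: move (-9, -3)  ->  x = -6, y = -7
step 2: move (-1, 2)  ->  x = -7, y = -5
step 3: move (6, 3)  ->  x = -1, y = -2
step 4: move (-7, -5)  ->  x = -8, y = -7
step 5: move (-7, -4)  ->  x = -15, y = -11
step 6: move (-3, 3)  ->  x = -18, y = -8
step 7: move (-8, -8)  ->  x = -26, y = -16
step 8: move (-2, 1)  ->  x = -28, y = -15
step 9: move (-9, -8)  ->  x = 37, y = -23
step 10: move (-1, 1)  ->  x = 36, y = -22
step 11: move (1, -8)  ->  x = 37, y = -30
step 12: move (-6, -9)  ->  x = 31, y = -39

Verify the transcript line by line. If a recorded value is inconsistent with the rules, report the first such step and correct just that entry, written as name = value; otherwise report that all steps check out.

Recomputing the run from the initial state:
step 1: x = -6, y = -7
step 2: x = -7, y = -5
step 3: x = -1, y = -2
step 4: x = -8, y = -7
step 5: x = -15, y = -11
step 6: x = -18, y = -8
step 7: x = -26, y = -16
step 8: x = -28, y = -15
step 9: x = -37, y = -23
step 10: x = -38, y = -22
step 11: x = -37, y = -30
step 12: x = -43, y = -39
The first disagreement with the transcript is at step 9, where the value should be x = -37.

step 9, x = -37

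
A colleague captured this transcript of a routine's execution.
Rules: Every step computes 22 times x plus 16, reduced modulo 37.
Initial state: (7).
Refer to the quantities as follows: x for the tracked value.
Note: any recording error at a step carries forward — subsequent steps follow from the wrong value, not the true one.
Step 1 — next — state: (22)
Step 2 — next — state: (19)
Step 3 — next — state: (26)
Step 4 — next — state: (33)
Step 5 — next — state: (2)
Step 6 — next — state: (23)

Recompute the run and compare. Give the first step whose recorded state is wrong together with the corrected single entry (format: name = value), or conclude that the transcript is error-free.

1. x = (22*7 + 16) mod 37 = 22 (agrees with the transcript)
2. x = (22*22 + 16) mod 37 = 19 (checks out)
3. x = (22*19 + 16) mod 37 = 27 (this is not what the transcript shows)
The earliest wrong entry is at step 3: it should read x = 27.

step 3, x = 27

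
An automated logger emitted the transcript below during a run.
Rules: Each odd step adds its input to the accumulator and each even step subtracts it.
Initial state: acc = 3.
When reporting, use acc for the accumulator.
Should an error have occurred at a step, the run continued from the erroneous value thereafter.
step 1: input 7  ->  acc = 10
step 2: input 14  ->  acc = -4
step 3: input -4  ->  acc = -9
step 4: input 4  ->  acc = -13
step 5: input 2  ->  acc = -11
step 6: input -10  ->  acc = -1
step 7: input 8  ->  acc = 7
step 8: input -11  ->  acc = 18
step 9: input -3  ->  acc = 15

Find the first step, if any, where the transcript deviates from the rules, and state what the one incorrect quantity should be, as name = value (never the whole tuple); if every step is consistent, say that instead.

Recomputing the run from the initial state:
step 1: acc = 10
step 2: acc = -4
step 3: acc = -8
step 4: acc = -12
step 5: acc = -10
step 6: acc = 0
step 7: acc = 8
step 8: acc = 19
step 9: acc = 16
The first disagreement with the transcript is at step 3, where the value should be acc = -8.

step 3, acc = -8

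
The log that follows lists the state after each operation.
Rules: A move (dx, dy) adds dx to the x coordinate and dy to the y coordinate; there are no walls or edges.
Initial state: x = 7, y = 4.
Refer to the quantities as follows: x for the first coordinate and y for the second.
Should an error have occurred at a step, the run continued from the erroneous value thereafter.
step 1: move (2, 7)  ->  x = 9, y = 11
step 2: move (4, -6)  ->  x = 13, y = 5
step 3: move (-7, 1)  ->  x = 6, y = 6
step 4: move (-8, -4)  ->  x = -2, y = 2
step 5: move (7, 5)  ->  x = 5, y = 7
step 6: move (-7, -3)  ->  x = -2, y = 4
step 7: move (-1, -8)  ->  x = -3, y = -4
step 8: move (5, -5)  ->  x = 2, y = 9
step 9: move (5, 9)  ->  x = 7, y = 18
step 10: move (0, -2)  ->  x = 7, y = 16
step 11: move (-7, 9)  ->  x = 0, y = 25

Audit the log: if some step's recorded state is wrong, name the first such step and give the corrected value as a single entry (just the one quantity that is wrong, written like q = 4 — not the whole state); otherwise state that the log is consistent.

step 8, y = -9

Step 1: x = 7 + (2) = 9, y = 4 + (7) = 11 — same as recorded.
Step 2: x = 9 + (4) = 13, y = 11 + (-6) = 5 — consistent with the log.
Step 3: x = 13 + (-7) = 6, y = 5 + (1) = 6 — same as recorded.
Step 4: x = 6 + (-8) = -2, y = 6 + (-4) = 2 — in agreement.
Step 5: x = -2 + (7) = 5, y = 2 + (5) = 7 — checks out.
Step 6: x = 5 + (-7) = -2, y = 7 + (-3) = 4 — agrees with the log.
Step 7: x = -2 + (-1) = -3, y = 4 + (-8) = -4 — verified.
Step 8: x = -3 + (5) = 2, y = -4 + (-5) = -9 — not what was recorded.
First incorrect step: 8; the correct value is y = -9.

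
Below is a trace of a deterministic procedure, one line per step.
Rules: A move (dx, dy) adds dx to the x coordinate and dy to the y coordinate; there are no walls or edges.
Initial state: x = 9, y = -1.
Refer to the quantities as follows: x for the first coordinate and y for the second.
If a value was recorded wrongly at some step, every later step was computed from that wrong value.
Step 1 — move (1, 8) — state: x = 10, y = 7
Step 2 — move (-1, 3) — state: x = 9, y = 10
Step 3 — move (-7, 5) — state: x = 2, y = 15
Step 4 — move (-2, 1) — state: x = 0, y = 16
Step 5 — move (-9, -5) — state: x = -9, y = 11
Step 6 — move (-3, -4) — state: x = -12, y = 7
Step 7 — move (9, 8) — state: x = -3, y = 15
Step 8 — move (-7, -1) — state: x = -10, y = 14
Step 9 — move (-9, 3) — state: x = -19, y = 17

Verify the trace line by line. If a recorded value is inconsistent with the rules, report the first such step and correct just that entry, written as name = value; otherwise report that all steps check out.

no error

Recomputing the run from the initial state:
step 1: x = 10, y = 7
step 2: x = 9, y = 10
step 3: x = 2, y = 15
step 4: x = 0, y = 16
step 5: x = -9, y = 11
step 6: x = -12, y = 7
step 7: x = -3, y = 15
step 8: x = -10, y = 14
step 9: x = -19, y = 17
This matches the trace at every step.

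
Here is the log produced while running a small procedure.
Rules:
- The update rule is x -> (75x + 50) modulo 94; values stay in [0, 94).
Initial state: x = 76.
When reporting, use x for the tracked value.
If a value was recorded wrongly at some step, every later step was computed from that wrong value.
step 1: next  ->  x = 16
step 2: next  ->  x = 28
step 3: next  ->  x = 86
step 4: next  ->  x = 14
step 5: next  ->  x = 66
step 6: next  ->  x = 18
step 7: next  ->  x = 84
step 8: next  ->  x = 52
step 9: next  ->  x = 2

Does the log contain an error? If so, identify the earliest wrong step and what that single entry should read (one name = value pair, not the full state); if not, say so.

step 3, x = 82

Recomputing the run from the initial state:
step 1: x = 16
step 2: x = 28
step 3: x = 82
step 4: x = 90
step 5: x = 32
step 6: x = 6
step 7: x = 30
step 8: x = 44
step 9: x = 60
The first disagreement with the log is at step 3, where the value should be x = 82.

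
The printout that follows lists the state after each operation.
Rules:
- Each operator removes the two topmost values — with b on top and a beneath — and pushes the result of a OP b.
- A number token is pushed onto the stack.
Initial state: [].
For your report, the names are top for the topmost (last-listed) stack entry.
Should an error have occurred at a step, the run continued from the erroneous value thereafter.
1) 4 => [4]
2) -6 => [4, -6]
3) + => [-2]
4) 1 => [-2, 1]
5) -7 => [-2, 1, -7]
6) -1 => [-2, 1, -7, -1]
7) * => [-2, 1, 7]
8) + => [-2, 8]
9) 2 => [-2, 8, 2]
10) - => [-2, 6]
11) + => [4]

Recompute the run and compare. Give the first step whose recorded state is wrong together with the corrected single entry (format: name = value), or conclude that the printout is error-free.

1. push 4: top = 4 (exactly as logged)
2. push -6: top = -6 (agrees with the printout)
3. 4 + -6 = -2 (no discrepancy)
4. push 1: top = 1 (matches)
5. push -7: top = -7 (checks out)
6. push -1: top = -1 (confirmed correct)
7. -7 * -1 = 7 (consistent with the printout)
8. 1 + 7 = 8 (no discrepancy)
9. push 2: top = 2 (exactly as logged)
10. 8 - 2 = 6 (agrees with the printout)
11. -2 + 6 = 4 (confirmed correct)
All steps check out; nothing to correct.

no error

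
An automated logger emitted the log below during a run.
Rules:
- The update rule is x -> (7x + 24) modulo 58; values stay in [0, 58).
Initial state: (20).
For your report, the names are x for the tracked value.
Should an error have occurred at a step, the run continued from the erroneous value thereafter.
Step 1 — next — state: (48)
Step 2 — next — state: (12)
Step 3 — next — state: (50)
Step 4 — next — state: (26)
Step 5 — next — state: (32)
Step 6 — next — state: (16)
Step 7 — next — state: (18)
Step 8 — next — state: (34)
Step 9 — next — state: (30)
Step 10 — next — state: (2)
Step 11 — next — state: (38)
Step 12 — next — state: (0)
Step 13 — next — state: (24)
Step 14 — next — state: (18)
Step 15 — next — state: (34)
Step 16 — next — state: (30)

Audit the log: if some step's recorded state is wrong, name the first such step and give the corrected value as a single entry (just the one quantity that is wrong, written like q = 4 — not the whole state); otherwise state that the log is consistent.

Recomputing the run from the initial state:
step 1: x = 48
step 2: x = 12
step 3: x = 50
step 4: x = 26
step 5: x = 32
step 6: x = 16
step 7: x = 20
step 8: x = 48
step 9: x = 12
step 10: x = 50
step 11: x = 26
step 12: x = 32
step 13: x = 16
step 14: x = 20
step 15: x = 48
step 16: x = 12
The first disagreement with the log is at step 7, where the value should be x = 20.

step 7, x = 20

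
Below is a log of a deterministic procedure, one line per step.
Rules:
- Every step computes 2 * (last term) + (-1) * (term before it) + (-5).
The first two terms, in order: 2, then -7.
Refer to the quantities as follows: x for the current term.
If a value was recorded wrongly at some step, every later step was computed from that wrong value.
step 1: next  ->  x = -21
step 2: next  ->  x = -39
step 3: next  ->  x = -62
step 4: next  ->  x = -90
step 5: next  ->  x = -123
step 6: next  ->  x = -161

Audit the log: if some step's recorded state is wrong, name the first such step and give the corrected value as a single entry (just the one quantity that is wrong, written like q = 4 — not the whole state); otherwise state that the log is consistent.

step 2, x = -40

Step 1: x = 2*(-7) + (-1)*(2) + (-5) = -21 — confirmed correct.
Step 2: x = 2*(-21) + (-1)*(-7) + (-5) = -40 — this is not what the log shows.
First incorrect step: 2; the correct value is x = -40.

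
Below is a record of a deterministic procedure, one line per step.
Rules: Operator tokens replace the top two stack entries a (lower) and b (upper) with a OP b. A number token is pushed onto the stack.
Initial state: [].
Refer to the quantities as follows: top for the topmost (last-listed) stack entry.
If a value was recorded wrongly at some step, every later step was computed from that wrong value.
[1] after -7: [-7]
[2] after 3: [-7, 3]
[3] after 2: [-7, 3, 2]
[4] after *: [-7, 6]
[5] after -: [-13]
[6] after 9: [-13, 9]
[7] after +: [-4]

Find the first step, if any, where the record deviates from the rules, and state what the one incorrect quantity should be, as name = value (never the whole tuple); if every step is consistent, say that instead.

no error

Recomputing the run from the initial state:
step 1: [-7]
step 2: [-7, 3]
step 3: [-7, 3, 2]
step 4: [-7, 6]
step 5: [-13]
step 6: [-13, 9]
step 7: [-4]
This matches the record at every step.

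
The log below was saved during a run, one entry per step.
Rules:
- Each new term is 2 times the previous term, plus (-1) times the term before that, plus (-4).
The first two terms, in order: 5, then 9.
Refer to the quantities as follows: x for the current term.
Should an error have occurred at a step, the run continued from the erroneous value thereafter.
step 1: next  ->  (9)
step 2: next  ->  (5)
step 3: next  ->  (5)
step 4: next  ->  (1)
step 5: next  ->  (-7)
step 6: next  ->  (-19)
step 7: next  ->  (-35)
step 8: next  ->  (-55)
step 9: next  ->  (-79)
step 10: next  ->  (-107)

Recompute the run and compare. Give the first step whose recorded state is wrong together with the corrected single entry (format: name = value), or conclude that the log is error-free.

step 3, x = -3

1. x = 2*(9) + (-1)*(5) + (-4) = 9 (matches)
2. x = 2*(9) + (-1)*(9) + (-4) = 5 (matches)
3. x = 2*(5) + (-1)*(9) + (-4) = -3 (first mismatch against the log)
So the first discrepancy is step 3, where the right value is x = -3.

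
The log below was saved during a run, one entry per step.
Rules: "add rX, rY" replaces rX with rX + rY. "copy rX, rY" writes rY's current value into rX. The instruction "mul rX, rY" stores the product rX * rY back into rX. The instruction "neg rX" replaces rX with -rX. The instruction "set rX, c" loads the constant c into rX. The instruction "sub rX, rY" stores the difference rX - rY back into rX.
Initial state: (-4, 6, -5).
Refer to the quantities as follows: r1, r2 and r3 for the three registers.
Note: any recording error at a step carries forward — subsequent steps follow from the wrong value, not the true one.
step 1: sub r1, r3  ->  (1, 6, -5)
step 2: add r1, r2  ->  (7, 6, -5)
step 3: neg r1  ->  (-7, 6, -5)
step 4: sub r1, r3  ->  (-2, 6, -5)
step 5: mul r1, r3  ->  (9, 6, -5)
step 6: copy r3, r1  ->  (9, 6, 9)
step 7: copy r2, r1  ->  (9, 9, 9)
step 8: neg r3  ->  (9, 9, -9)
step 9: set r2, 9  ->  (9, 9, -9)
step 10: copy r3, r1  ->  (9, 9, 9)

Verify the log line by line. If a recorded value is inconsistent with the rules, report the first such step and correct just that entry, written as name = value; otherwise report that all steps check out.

step 5, r1 = 10

Recomputing the run from the initial state:
step 1: r1 = 1, r2 = 6, r3 = -5
step 2: r1 = 7, r2 = 6, r3 = -5
step 3: r1 = -7, r2 = 6, r3 = -5
step 4: r1 = -2, r2 = 6, r3 = -5
step 5: r1 = 10, r2 = 6, r3 = -5
step 6: r1 = 10, r2 = 6, r3 = 10
step 7: r1 = 10, r2 = 10, r3 = 10
step 8: r1 = 10, r2 = 10, r3 = -10
step 9: r1 = 10, r2 = 9, r3 = -10
step 10: r1 = 10, r2 = 9, r3 = 10
The first disagreement with the log is at step 5, where the value should be r1 = 10.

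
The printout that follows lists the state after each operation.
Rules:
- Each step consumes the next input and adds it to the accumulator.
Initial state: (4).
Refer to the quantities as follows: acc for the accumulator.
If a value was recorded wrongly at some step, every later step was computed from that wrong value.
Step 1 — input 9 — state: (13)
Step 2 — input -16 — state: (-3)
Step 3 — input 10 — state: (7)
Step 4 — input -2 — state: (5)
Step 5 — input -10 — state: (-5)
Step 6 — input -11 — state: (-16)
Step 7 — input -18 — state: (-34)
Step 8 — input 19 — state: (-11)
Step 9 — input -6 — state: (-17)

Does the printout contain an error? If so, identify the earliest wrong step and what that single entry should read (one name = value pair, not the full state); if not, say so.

step 8, acc = -15

Step 1: acc = 4 + 9 = 13 — in agreement.
Step 2: acc = 13 + -16 = -3 — verified.
Step 3: acc = -3 + 10 = 7 — checks out.
Step 4: acc = 7 + -2 = 5 — consistent with the printout.
Step 5: acc = 5 + -10 = -5 — in agreement.
Step 6: acc = -5 + -11 = -16 — exactly as logged.
Step 7: acc = -16 + -18 = -34 — exactly as logged.
Step 8: acc = -34 + 19 = -15 — the printout disagrees here.
First incorrect step: 8; the correct value is acc = -15.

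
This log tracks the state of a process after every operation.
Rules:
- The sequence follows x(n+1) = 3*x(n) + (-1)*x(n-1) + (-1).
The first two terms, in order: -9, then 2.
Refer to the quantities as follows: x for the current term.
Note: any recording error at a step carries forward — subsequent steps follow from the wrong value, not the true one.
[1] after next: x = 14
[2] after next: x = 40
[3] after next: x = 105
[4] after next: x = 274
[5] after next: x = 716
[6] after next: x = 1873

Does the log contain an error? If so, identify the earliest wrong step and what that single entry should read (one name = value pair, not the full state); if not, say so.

Recomputing the run from the initial state:
step 1: x = 14
step 2: x = 39
step 3: x = 102
step 4: x = 266
step 5: x = 695
step 6: x = 1818
The first disagreement with the log is at step 2, where the value should be x = 39.

step 2, x = 39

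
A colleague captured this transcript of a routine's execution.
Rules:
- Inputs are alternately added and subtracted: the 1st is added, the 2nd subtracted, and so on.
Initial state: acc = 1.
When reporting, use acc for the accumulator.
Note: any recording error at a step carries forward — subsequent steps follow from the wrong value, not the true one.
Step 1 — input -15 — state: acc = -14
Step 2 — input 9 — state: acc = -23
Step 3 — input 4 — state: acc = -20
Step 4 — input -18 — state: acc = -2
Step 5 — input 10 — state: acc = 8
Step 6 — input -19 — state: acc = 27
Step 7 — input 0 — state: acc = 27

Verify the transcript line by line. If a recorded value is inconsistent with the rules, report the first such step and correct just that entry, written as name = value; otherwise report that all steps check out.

step 1: acc = 1 + -15 = -14 -> matches
step 2: acc = -14 - 9 = -23 -> same as recorded
step 3: acc = -23 + 4 = -19 -> the transcript has a different value
The earliest wrong entry is at step 3: it should read acc = -19.

step 3, acc = -19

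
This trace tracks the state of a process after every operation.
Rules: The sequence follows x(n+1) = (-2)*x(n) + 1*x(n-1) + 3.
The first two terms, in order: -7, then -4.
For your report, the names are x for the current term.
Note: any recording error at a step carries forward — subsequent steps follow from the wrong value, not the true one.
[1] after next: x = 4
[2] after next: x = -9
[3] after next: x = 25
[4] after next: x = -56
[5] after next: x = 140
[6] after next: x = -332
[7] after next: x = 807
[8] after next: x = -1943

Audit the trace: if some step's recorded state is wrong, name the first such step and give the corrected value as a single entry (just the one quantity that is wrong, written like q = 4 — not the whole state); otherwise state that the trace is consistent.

Recomputing the run from the initial state:
step 1: x = 4
step 2: x = -9
step 3: x = 25
step 4: x = -56
step 5: x = 140
step 6: x = -333
step 7: x = 809
step 8: x = -1948
The first disagreement with the trace is at step 6, where the value should be x = -333.

step 6, x = -333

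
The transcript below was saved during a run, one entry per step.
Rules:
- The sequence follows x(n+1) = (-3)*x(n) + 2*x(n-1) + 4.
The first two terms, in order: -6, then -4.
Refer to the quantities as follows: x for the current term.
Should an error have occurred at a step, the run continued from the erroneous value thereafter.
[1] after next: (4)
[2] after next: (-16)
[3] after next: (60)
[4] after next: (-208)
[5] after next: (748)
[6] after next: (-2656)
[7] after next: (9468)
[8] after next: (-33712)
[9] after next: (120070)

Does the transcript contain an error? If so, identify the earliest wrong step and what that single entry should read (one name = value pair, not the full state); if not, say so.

step 1: x = -3*(-4) + (2)*(-6) + (4) = 4 -> matches
step 2: x = -3*(4) + (2)*(-4) + (4) = -16 -> exactly as logged
step 3: x = -3*(-16) + (2)*(4) + (4) = 60 -> verified
step 4: x = -3*(60) + (2)*(-16) + (4) = -208 -> no discrepancy
step 5: x = -3*(-208) + (2)*(60) + (4) = 748 -> in agreement
step 6: x = -3*(748) + (2)*(-208) + (4) = -2656 -> exactly as logged
step 7: x = -3*(-2656) + (2)*(748) + (4) = 9468 -> in agreement
step 8: x = -3*(9468) + (2)*(-2656) + (4) = -33712 -> no discrepancy
step 9: x = -3*(-33712) + (2)*(9468) + (4) = 120076 -> first mismatch against the transcript
The audit stops at step 9: the recorded entry is wrong and should be x = 120076.

step 9, x = 120076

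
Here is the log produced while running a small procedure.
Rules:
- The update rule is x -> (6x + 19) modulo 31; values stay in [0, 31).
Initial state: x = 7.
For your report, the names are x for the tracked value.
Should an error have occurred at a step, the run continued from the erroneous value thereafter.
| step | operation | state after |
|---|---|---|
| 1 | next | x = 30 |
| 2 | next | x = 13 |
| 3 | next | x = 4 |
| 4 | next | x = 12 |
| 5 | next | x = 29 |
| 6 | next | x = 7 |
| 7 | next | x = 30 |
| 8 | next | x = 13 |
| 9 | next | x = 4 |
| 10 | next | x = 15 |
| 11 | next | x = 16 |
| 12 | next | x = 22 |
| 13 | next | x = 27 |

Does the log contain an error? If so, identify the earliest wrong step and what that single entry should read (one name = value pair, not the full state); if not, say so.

step 10, x = 12

step 1: x = (6*7 + 19) mod 31 = 30 -> matches
step 2: x = (6*30 + 19) mod 31 = 13 -> no discrepancy
step 3: x = (6*13 + 19) mod 31 = 4 -> no discrepancy
step 4: x = (6*4 + 19) mod 31 = 12 -> agrees with the log
step 5: x = (6*12 + 19) mod 31 = 29 -> same as recorded
step 6: x = (6*29 + 19) mod 31 = 7 -> checks out
step 7: x = (6*7 + 19) mod 31 = 30 -> confirmed correct
step 8: x = (6*30 + 19) mod 31 = 13 -> matches
step 9: x = (6*13 + 19) mod 31 = 4 -> exactly as logged
step 10: x = (6*4 + 19) mod 31 = 12 -> the log has a different value
The audit stops at step 10: the recorded entry is wrong and should be x = 12.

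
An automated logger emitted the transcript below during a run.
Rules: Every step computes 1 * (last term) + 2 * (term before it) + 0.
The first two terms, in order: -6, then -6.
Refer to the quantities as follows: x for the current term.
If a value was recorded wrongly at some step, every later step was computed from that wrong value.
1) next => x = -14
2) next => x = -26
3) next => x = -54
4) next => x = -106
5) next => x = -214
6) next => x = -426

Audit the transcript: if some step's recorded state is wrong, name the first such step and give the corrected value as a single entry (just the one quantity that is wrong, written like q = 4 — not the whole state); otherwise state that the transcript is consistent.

step 1, x = -18

1. x = 1*(-6) + (2)*(-6) + (0) = -18 (the recorded entry deviates here)
First incorrect step: 1; the correct value is x = -18.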